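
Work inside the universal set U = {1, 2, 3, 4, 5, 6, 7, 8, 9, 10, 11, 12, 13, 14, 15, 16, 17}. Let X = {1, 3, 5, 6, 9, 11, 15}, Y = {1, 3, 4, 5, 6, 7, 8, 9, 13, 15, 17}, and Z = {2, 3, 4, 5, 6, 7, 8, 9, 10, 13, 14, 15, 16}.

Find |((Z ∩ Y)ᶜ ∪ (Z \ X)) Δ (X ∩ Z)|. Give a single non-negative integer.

17

Z ∩ Y = {3, 4, 5, 6, 7, 8, 9, 13, 15}
(Z ∩ Y)ᶜ = {1, 2, 10, 11, 12, 14, 16, 17}
Z \ X = {2, 4, 7, 8, 10, 13, 14, 16}
(Z ∩ Y)ᶜ ∪ (Z \ X) = {1, 2, 4, 7, 8, 10, 11, 12, 13, 14, 16, 17}
X ∩ Z = {3, 5, 6, 9, 15}
((Z ∩ Y)ᶜ ∪ (Z \ X)) Δ (X ∩ Z) = {1, 2, 3, 4, 5, 6, 7, 8, 9, 10, 11, 12, 13, 14, 15, 16, 17}
|((Z ∩ Y)ᶜ ∪ (Z \ X)) Δ (X ∩ Z)| = 17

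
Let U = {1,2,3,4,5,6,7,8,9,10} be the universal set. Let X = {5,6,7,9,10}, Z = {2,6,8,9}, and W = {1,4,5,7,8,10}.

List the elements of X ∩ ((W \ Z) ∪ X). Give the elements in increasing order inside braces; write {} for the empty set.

{5,6,7,9,10}

W \ Z = {1,4,5,7,10}
(W \ Z) ∪ X = {1,4,5,6,7,9,10}
X ∩ ((W \ Z) ∪ X) = {5,6,7,9,10}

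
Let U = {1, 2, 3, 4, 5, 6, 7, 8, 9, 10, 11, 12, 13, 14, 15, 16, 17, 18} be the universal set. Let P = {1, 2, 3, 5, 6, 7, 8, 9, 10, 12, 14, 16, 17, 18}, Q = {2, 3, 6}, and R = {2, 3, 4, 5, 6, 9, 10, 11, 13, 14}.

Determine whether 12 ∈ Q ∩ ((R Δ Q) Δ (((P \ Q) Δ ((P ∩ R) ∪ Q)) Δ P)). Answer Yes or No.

12 ∉ R and 12 ∉ Q, so 12 ∉ R Δ Q
12 ∈ P and 12 ∉ Q, so 12 ∈ P \ Q
12 ∈ P and 12 ∉ R, so 12 ∉ P ∩ R
12 ∉ (P ∩ R) and 12 ∉ Q, so 12 ∉ (P ∩ R) ∪ Q
12 ∈ (P \ Q) and 12 ∉ ((P ∩ R) ∪ Q), so 12 ∈ (P \ Q) Δ ((P ∩ R) ∪ Q)
12 ∈ ((P \ Q) Δ ((P ∩ R) ∪ Q)) and 12 ∈ P, so 12 ∉ ((P \ Q) Δ ((P ∩ R) ∪ Q)) Δ P
12 ∉ (R Δ Q) and 12 ∉ (((P \ Q) Δ ((P ∩ R) ∪ Q)) Δ P), so 12 ∉ (R Δ Q) Δ (((P \ Q) Δ ((P ∩ R) ∪ Q)) Δ P)
12 ∉ Q and 12 ∉ ((R Δ Q) Δ (((P \ Q) Δ ((P ∩ R) ∪ Q)) Δ P)), so 12 ∉ Q ∩ ((R Δ Q) Δ (((P \ Q) Δ ((P ∩ R) ∪ Q)) Δ P))

No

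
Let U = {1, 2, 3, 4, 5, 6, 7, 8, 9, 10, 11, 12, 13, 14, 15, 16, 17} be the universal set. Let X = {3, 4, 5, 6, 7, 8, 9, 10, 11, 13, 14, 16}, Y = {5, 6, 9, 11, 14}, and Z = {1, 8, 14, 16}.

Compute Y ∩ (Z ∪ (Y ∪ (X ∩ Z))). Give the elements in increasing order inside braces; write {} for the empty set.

{5, 6, 9, 11, 14}

X ∩ Z = {8, 14, 16}
Y ∪ (X ∩ Z) = {5, 6, 8, 9, 11, 14, 16}
Z ∪ (Y ∪ (X ∩ Z)) = {1, 5, 6, 8, 9, 11, 14, 16}
Y ∩ (Z ∪ (Y ∪ (X ∩ Z))) = {5, 6, 9, 11, 14}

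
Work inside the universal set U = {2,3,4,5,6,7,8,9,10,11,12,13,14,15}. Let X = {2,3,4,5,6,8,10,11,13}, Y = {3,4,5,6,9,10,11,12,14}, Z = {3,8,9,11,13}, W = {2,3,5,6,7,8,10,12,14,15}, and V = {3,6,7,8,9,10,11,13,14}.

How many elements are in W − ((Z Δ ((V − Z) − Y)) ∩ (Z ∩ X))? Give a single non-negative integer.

V − Z = {6,7,10,14}
(V − Z) − Y = {7}
Z Δ ((V − Z) − Y) = {3,7,8,9,11,13}
Z ∩ X = {3,8,11,13}
(Z Δ ((V − Z) − Y)) ∩ (Z ∩ X) = {3,8,11,13}
W − ((Z Δ ((V − Z) − Y)) ∩ (Z ∩ X)) = {2,5,6,7,10,12,14,15}
|W − ((Z Δ ((V − Z) − Y)) ∩ (Z ∩ X))| = 8

8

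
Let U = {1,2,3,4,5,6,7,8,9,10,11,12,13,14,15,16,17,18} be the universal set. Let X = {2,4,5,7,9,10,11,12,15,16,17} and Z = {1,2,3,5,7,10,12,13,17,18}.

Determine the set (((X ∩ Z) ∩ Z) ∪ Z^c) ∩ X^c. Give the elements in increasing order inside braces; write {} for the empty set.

{6,8,14}

X ∩ Z = {2,5,7,10,12,17}
(X ∩ Z) ∩ Z = {2,5,7,10,12,17}
Z^c = {4,6,8,9,11,14,15,16}
((X ∩ Z) ∩ Z) ∪ Z^c = {2,4,5,6,7,8,9,10,11,12,14,15,16,17}
X^c = {1,3,6,8,13,14,18}
(((X ∩ Z) ∩ Z) ∪ Z^c) ∩ X^c = {6,8,14}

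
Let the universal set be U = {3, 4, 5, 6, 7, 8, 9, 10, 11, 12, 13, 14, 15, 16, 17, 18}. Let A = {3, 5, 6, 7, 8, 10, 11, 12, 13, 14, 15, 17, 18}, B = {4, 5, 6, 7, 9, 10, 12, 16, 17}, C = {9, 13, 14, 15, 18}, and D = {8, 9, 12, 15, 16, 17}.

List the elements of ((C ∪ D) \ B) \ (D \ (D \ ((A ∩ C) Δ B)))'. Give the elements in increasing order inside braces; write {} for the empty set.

{15}

C ∪ D = {8, 9, 12, 13, 14, 15, 16, 17, 18}
(C ∪ D) \ B = {8, 13, 14, 15, 18}
A ∩ C = {13, 14, 15, 18}
(A ∩ C) Δ B = {4, 5, 6, 7, 9, 10, 12, 13, 14, 15, 16, 17, 18}
D \ ((A ∩ C) Δ B) = {8}
D \ (D \ ((A ∩ C) Δ B)) = {9, 12, 15, 16, 17}
(D \ (D \ ((A ∩ C) Δ B)))' = {3, 4, 5, 6, 7, 8, 10, 11, 13, 14, 18}
((C ∪ D) \ B) \ (D \ (D \ ((A ∩ C) Δ B)))' = {15}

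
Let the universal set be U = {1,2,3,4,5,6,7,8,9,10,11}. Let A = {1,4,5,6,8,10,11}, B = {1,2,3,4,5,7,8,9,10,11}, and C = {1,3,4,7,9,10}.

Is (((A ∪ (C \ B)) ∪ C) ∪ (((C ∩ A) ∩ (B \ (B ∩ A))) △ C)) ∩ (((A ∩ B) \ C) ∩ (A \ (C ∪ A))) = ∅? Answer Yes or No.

C \ B = {}
A ∪ (C \ B) = {1,4,5,6,8,10,11}
(A ∪ (C \ B)) ∪ C = {1,3,4,5,6,7,8,9,10,11}
C ∩ A = {1,4,10}
B ∩ A = {1,4,5,8,10,11}
B \ (B ∩ A) = {2,3,7,9}
(C ∩ A) ∩ (B \ (B ∩ A)) = {}
((C ∩ A) ∩ (B \ (B ∩ A))) △ C = {1,3,4,7,9,10}
((A ∪ (C \ B)) ∪ C) ∪ (((C ∩ A) ∩ (B \ (B ∩ A))) △ C) = {1,3,4,5,6,7,8,9,10,11}
A ∩ B = {1,4,5,8,10,11}
(A ∩ B) \ C = {5,8,11}
C ∪ A = {1,3,4,5,6,7,8,9,10,11}
A \ (C ∪ A) = {}
((A ∩ B) \ C) ∩ (A \ (C ∪ A)) = {}
{1,3,4,5,6,7,8,9,10,11} and {} share no elements.

Yes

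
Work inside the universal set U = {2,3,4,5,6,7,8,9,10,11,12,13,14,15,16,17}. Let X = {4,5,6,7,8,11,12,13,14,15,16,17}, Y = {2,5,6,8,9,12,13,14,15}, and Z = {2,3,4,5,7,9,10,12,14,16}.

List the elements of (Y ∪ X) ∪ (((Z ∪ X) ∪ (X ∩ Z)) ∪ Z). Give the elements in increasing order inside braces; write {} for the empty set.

{2,3,4,5,6,7,8,9,10,11,12,13,14,15,16,17}

Y ∪ X = {2,4,5,6,7,8,9,11,12,13,14,15,16,17}
Z ∪ X = {2,3,4,5,6,7,8,9,10,11,12,13,14,15,16,17}
X ∩ Z = {4,5,7,12,14,16}
(Z ∪ X) ∪ (X ∩ Z) = {2,3,4,5,6,7,8,9,10,11,12,13,14,15,16,17}
((Z ∪ X) ∪ (X ∩ Z)) ∪ Z = {2,3,4,5,6,7,8,9,10,11,12,13,14,15,16,17}
(Y ∪ X) ∪ (((Z ∪ X) ∪ (X ∩ Z)) ∪ Z) = {2,3,4,5,6,7,8,9,10,11,12,13,14,15,16,17}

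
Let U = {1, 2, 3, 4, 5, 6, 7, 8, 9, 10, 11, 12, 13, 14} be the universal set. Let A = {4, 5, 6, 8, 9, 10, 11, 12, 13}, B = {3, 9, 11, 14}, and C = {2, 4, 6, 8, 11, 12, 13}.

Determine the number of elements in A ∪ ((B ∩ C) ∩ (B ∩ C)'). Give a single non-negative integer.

B ∩ C = {11}
(B ∩ C)' = {1, 2, 3, 4, 5, 6, 7, 8, 9, 10, 12, 13, 14}
(B ∩ C) ∩ (B ∩ C)' = {}
A ∪ ((B ∩ C) ∩ (B ∩ C)') = {4, 5, 6, 8, 9, 10, 11, 12, 13}
|A ∪ ((B ∩ C) ∩ (B ∩ C)')| = 9

9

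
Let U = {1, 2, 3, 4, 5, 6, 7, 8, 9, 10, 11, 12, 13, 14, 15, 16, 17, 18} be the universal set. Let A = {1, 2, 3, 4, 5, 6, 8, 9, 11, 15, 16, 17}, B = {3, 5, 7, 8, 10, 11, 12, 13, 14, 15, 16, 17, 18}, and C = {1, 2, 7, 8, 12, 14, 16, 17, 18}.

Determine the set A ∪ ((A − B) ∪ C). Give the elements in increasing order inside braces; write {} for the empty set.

A − B = {1, 2, 4, 6, 9}
(A − B) ∪ C = {1, 2, 4, 6, 7, 8, 9, 12, 14, 16, 17, 18}
A ∪ ((A − B) ∪ C) = {1, 2, 3, 4, 5, 6, 7, 8, 9, 11, 12, 14, 15, 16, 17, 18}

{1, 2, 3, 4, 5, 6, 7, 8, 9, 11, 12, 14, 15, 16, 17, 18}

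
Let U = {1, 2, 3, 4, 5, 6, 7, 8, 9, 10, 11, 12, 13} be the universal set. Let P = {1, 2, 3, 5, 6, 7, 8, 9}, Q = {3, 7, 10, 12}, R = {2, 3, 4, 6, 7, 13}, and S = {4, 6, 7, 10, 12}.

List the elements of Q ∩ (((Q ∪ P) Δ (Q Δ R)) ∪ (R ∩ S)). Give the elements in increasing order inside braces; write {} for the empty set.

{3, 7}

Q ∪ P = {1, 2, 3, 5, 6, 7, 8, 9, 10, 12}
Q Δ R = {2, 4, 6, 10, 12, 13}
(Q ∪ P) Δ (Q Δ R) = {1, 3, 4, 5, 7, 8, 9, 13}
R ∩ S = {4, 6, 7}
((Q ∪ P) Δ (Q Δ R)) ∪ (R ∩ S) = {1, 3, 4, 5, 6, 7, 8, 9, 13}
Q ∩ (((Q ∪ P) Δ (Q Δ R)) ∪ (R ∩ S)) = {3, 7}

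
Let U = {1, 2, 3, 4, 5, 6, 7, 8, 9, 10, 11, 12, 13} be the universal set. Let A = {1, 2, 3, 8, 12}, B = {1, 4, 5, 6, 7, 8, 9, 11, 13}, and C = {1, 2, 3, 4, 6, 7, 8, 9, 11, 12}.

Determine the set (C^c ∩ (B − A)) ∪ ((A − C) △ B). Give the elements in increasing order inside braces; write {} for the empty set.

{1, 4, 5, 6, 7, 8, 9, 11, 13}

C^c = {5, 10, 13}
B − A = {4, 5, 6, 7, 9, 11, 13}
C^c ∩ (B − A) = {5, 13}
A − C = {}
(A − C) △ B = {1, 4, 5, 6, 7, 8, 9, 11, 13}
(C^c ∩ (B − A)) ∪ ((A − C) △ B) = {1, 4, 5, 6, 7, 8, 9, 11, 13}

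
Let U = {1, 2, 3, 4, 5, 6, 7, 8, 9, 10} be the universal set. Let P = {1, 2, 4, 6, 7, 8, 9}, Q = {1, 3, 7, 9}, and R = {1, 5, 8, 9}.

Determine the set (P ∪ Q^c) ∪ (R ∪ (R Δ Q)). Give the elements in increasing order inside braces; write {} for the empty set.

{1, 2, 3, 4, 5, 6, 7, 8, 9, 10}

Q^c = {2, 4, 5, 6, 8, 10}
P ∪ Q^c = {1, 2, 4, 5, 6, 7, 8, 9, 10}
R Δ Q = {3, 5, 7, 8}
R ∪ (R Δ Q) = {1, 3, 5, 7, 8, 9}
(P ∪ Q^c) ∪ (R ∪ (R Δ Q)) = {1, 2, 3, 4, 5, 6, 7, 8, 9, 10}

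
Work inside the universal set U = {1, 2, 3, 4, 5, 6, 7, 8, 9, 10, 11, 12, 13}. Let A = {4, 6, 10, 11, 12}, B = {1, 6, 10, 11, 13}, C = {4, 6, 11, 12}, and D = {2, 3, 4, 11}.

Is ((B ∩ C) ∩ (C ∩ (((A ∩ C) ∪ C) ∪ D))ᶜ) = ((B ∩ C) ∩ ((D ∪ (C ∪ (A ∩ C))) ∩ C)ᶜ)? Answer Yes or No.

Yes

B ∩ C = {6, 11}
A ∩ C = {4, 6, 11, 12}
(A ∩ C) ∪ C = {4, 6, 11, 12}
((A ∩ C) ∪ C) ∪ D = {2, 3, 4, 6, 11, 12}
C ∩ (((A ∩ C) ∪ C) ∪ D) = {4, 6, 11, 12}
(C ∩ (((A ∩ C) ∪ C) ∪ D))ᶜ = {1, 2, 3, 5, 7, 8, 9, 10, 13}
(B ∩ C) ∩ (C ∩ (((A ∩ C) ∪ C) ∪ D))ᶜ = {}
C ∪ (A ∩ C) = {4, 6, 11, 12}
D ∪ (C ∪ (A ∩ C)) = {2, 3, 4, 6, 11, 12}
(D ∪ (C ∪ (A ∩ C))) ∩ C = {4, 6, 11, 12}
((D ∪ (C ∪ (A ∩ C))) ∩ C)ᶜ = {1, 2, 3, 5, 7, 8, 9, 10, 13}
(B ∩ C) ∩ ((D ∪ (C ∪ (A ∩ C))) ∩ C)ᶜ = {}
Both equal {}, so (B ∩ C) ∩ (C ∩ (((A ∩ C) ∪ C) ∪ D))ᶜ = (B ∩ C) ∩ ((D ∪ (C ∪ (A ∩ C))) ∩ C)ᶜ.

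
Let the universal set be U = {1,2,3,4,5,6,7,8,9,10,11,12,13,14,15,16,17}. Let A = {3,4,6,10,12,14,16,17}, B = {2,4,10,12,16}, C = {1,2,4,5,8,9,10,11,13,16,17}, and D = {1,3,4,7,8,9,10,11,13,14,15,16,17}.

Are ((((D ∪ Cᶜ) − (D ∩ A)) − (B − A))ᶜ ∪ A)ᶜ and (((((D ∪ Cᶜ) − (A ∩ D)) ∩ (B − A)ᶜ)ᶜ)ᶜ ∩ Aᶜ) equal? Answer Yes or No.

Yes

Cᶜ = {3,6,7,12,14,15}
D ∪ Cᶜ = {1,3,4,6,7,8,9,10,11,12,13,14,15,16,17}
D ∩ A = {3,4,10,14,16,17}
(D ∪ Cᶜ) − (D ∩ A) = {1,6,7,8,9,11,12,13,15}
B − A = {2}
((D ∪ Cᶜ) − (D ∩ A)) − (B − A) = {1,6,7,8,9,11,12,13,15}
(((D ∪ Cᶜ) − (D ∩ A)) − (B − A))ᶜ = {2,3,4,5,10,14,16,17}
(((D ∪ Cᶜ) − (D ∩ A)) − (B − A))ᶜ ∪ A = {2,3,4,5,6,10,12,14,16,17}
((((D ∪ Cᶜ) − (D ∩ A)) − (B − A))ᶜ ∪ A)ᶜ = {1,7,8,9,11,13,15}
A ∩ D = {3,4,10,14,16,17}
(D ∪ Cᶜ) − (A ∩ D) = {1,6,7,8,9,11,12,13,15}
(B − A)ᶜ = {1,3,4,5,6,7,8,9,10,11,12,13,14,15,16,17}
((D ∪ Cᶜ) − (A ∩ D)) ∩ (B − A)ᶜ = {1,6,7,8,9,11,12,13,15}
(((D ∪ Cᶜ) − (A ∩ D)) ∩ (B − A)ᶜ)ᶜ = {2,3,4,5,10,14,16,17}
((((D ∪ Cᶜ) − (A ∩ D)) ∩ (B − A)ᶜ)ᶜ)ᶜ = {1,6,7,8,9,11,12,13,15}
Aᶜ = {1,2,5,7,8,9,11,13,15}
((((D ∪ Cᶜ) − (A ∩ D)) ∩ (B − A)ᶜ)ᶜ)ᶜ ∩ Aᶜ = {1,7,8,9,11,13,15}
Both equal {1,7,8,9,11,13,15}, so ((((D ∪ Cᶜ) − (D ∩ A)) − (B − A))ᶜ ∪ A)ᶜ = ((((D ∪ Cᶜ) − (A ∩ D)) ∩ (B − A)ᶜ)ᶜ)ᶜ ∩ Aᶜ.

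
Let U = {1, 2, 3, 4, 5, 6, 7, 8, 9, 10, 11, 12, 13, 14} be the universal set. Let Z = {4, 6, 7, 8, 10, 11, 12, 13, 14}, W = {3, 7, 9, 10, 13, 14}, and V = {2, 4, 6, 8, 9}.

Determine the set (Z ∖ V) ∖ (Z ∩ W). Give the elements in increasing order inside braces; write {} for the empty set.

Z ∖ V = {7, 10, 11, 12, 13, 14}
Z ∩ W = {7, 10, 13, 14}
(Z ∖ V) ∖ (Z ∩ W) = {11, 12}

{11, 12}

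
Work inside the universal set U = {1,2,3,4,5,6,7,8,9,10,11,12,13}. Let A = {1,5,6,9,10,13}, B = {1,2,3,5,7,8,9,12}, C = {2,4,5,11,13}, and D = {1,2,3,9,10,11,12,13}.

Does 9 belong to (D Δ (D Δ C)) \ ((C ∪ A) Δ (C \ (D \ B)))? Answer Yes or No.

No

9 ∈ D and 9 ∉ C, so 9 ∈ D Δ C
9 ∈ D and 9 ∈ (D Δ C), so 9 ∉ D Δ (D Δ C)
9 ∉ C and 9 ∈ A, so 9 ∈ C ∪ A
9 ∈ D and 9 ∈ B, so 9 ∉ D \ B
9 ∉ C and 9 ∉ (D \ B), so 9 ∉ C \ (D \ B)
9 ∈ (C ∪ A) and 9 ∉ (C \ (D \ B)), so 9 ∈ (C ∪ A) Δ (C \ (D \ B))
9 ∉ (D Δ (D Δ C)) and 9 ∈ ((C ∪ A) Δ (C \ (D \ B))), so 9 ∉ (D Δ (D Δ C)) \ ((C ∪ A) Δ (C \ (D \ B)))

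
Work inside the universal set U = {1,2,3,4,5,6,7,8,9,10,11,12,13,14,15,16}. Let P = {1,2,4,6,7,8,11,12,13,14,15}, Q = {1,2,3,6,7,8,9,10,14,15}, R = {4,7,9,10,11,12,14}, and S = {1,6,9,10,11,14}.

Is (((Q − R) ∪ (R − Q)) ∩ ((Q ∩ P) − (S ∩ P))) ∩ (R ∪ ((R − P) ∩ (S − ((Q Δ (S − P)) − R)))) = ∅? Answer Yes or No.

Yes

Q − R = {1,2,3,6,8,15}
R − Q = {4,11,12}
(Q − R) ∪ (R − Q) = {1,2,3,4,6,8,11,12,15}
Q ∩ P = {1,2,6,7,8,14,15}
S ∩ P = {1,6,11,14}
(Q ∩ P) − (S ∩ P) = {2,7,8,15}
((Q − R) ∪ (R − Q)) ∩ ((Q ∩ P) − (S ∩ P)) = {2,8,15}
R − P = {9,10}
S − P = {9,10}
Q Δ (S − P) = {1,2,3,6,7,8,14,15}
(Q Δ (S − P)) − R = {1,2,3,6,8,15}
S − ((Q Δ (S − P)) − R) = {9,10,11,14}
(R − P) ∩ (S − ((Q Δ (S − P)) − R)) = {9,10}
R ∪ ((R − P) ∩ (S − ((Q Δ (S − P)) − R))) = {4,7,9,10,11,12,14}
{2,8,15} and {4,7,9,10,11,12,14} share no elements.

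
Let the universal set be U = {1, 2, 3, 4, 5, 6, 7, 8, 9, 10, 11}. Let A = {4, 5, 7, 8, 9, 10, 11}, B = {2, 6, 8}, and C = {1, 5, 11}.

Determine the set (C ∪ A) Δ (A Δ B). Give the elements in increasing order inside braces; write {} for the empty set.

C ∪ A = {1, 4, 5, 7, 8, 9, 10, 11}
A Δ B = {2, 4, 5, 6, 7, 9, 10, 11}
(C ∪ A) Δ (A Δ B) = {1, 2, 6, 8}

{1, 2, 6, 8}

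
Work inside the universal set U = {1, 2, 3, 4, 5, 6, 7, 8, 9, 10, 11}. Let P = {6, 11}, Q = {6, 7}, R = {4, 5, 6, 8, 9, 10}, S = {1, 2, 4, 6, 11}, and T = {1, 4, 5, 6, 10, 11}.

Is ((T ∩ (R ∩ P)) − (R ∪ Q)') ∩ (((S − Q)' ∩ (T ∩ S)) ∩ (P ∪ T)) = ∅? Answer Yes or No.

No

R ∩ P = {6}
T ∩ (R ∩ P) = {6}
R ∪ Q = {4, 5, 6, 7, 8, 9, 10}
(R ∪ Q)' = {1, 2, 3, 11}
(T ∩ (R ∩ P)) − (R ∪ Q)' = {6}
S − Q = {1, 2, 4, 11}
(S − Q)' = {3, 5, 6, 7, 8, 9, 10}
T ∩ S = {1, 4, 6, 11}
(S − Q)' ∩ (T ∩ S) = {6}
P ∪ T = {1, 4, 5, 6, 10, 11}
((S − Q)' ∩ (T ∩ S)) ∩ (P ∪ T) = {6}
6 lies in both, so they are not disjoint.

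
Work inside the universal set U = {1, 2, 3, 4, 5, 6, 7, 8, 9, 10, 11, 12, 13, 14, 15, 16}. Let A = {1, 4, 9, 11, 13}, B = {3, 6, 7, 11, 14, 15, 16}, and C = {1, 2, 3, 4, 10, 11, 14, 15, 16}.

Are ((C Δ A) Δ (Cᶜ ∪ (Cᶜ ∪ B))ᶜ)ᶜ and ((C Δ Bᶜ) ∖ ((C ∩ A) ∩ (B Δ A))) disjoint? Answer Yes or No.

C Δ A = {2, 3, 9, 10, 13, 14, 15, 16}
Cᶜ = {5, 6, 7, 8, 9, 12, 13}
Cᶜ ∪ B = {3, 5, 6, 7, 8, 9, 11, 12, 13, 14, 15, 16}
Cᶜ ∪ (Cᶜ ∪ B) = {3, 5, 6, 7, 8, 9, 11, 12, 13, 14, 15, 16}
(Cᶜ ∪ (Cᶜ ∪ B))ᶜ = {1, 2, 4, 10}
(C Δ A) Δ (Cᶜ ∪ (Cᶜ ∪ B))ᶜ = {1, 3, 4, 9, 13, 14, 15, 16}
((C Δ A) Δ (Cᶜ ∪ (Cᶜ ∪ B))ᶜ)ᶜ = {2, 5, 6, 7, 8, 10, 11, 12}
Bᶜ = {1, 2, 4, 5, 8, 9, 10, 12, 13}
C Δ Bᶜ = {3, 5, 8, 9, 11, 12, 13, 14, 15, 16}
C ∩ A = {1, 4, 11}
B Δ A = {1, 3, 4, 6, 7, 9, 13, 14, 15, 16}
(C ∩ A) ∩ (B Δ A) = {1, 4}
(C Δ Bᶜ) ∖ ((C ∩ A) ∩ (B Δ A)) = {3, 5, 8, 9, 11, 12, 13, 14, 15, 16}
5 lies in both, so they are not disjoint.

No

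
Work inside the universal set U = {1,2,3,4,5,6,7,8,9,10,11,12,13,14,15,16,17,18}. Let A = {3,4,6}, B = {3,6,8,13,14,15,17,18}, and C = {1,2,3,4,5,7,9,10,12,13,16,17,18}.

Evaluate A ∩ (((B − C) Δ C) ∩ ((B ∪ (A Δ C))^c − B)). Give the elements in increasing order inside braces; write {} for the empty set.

B − C = {6,8,14,15}
(B − C) Δ C = {1,2,3,4,5,6,7,8,9,10,12,13,14,15,16,17,18}
A Δ C = {1,2,5,6,7,9,10,12,13,16,17,18}
B ∪ (A Δ C) = {1,2,3,5,6,7,8,9,10,12,13,14,15,16,17,18}
(B ∪ (A Δ C))^c = {4,11}
(B ∪ (A Δ C))^c − B = {4,11}
((B − C) Δ C) ∩ ((B ∪ (A Δ C))^c − B) = {4}
A ∩ (((B − C) Δ C) ∩ ((B ∪ (A Δ C))^c − B)) = {4}

{4}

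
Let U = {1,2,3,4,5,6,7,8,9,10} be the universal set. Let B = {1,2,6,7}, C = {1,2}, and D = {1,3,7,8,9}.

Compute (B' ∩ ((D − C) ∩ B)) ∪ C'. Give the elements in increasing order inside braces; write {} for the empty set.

B' = {3,4,5,8,9,10}
D − C = {3,7,8,9}
(D − C) ∩ B = {7}
B' ∩ ((D − C) ∩ B) = {}
C' = {3,4,5,6,7,8,9,10}
(B' ∩ ((D − C) ∩ B)) ∪ C' = {3,4,5,6,7,8,9,10}

{3,4,5,6,7,8,9,10}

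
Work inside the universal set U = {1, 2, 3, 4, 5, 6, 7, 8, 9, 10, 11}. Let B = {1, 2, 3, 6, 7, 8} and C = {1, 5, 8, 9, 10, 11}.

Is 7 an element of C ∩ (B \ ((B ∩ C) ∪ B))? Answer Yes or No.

No

7 ∈ B and 7 ∉ C, so 7 ∉ B ∩ C
7 ∉ (B ∩ C) and 7 ∈ B, so 7 ∈ (B ∩ C) ∪ B
7 ∈ B and 7 ∈ ((B ∩ C) ∪ B), so 7 ∉ B \ ((B ∩ C) ∪ B)
7 ∉ C and 7 ∉ (B \ ((B ∩ C) ∪ B)), so 7 ∉ C ∩ (B \ ((B ∩ C) ∪ B))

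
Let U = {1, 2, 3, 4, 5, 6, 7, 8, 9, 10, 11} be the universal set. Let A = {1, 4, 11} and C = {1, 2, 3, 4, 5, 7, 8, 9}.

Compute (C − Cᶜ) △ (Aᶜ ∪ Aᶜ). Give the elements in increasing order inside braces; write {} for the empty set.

{1, 4, 6, 10}

Cᶜ = {6, 10, 11}
C − Cᶜ = {1, 2, 3, 4, 5, 7, 8, 9}
Aᶜ = {2, 3, 5, 6, 7, 8, 9, 10}
Aᶜ ∪ Aᶜ = {2, 3, 5, 6, 7, 8, 9, 10}
(C − Cᶜ) △ (Aᶜ ∪ Aᶜ) = {1, 4, 6, 10}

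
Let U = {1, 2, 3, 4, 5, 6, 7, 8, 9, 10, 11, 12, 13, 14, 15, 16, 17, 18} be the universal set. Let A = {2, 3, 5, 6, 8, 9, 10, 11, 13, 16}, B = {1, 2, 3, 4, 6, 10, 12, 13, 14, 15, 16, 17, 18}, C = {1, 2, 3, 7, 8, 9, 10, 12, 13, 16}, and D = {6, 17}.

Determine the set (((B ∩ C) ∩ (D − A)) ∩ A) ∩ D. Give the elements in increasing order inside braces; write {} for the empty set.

B ∩ C = {1, 2, 3, 10, 12, 13, 16}
D − A = {17}
(B ∩ C) ∩ (D − A) = {}
((B ∩ C) ∩ (D − A)) ∩ A = {}
(((B ∩ C) ∩ (D − A)) ∩ A) ∩ D = {}

{}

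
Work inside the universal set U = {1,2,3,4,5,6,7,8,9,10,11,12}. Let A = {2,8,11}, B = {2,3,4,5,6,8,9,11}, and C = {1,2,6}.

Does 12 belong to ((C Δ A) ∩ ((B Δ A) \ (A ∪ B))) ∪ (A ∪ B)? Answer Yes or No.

12 ∉ C and 12 ∉ A, so 12 ∉ C Δ A
12 ∉ B and 12 ∉ A, so 12 ∉ B Δ A
12 ∉ A and 12 ∉ B, so 12 ∉ A ∪ B
12 ∉ (B Δ A) and 12 ∉ (A ∪ B), so 12 ∉ (B Δ A) \ (A ∪ B)
12 ∉ (C Δ A) and 12 ∉ ((B Δ A) \ (A ∪ B)), so 12 ∉ (C Δ A) ∩ ((B Δ A) \ (A ∪ B))
12 ∉ A and 12 ∉ B, so 12 ∉ A ∪ B
12 ∉ ((C Δ A) ∩ ((B Δ A) \ (A ∪ B))) and 12 ∉ (A ∪ B), so 12 ∉ ((C Δ A) ∩ ((B Δ A) \ (A ∪ B))) ∪ (A ∪ B)

No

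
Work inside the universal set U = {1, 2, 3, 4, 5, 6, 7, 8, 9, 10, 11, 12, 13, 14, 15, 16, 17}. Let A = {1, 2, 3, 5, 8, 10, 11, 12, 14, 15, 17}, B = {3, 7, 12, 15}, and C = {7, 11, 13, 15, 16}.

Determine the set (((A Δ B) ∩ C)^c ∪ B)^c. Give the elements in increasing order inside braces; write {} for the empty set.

A Δ B = {1, 2, 5, 7, 8, 10, 11, 14, 17}
(A Δ B) ∩ C = {7, 11}
((A Δ B) ∩ C)^c = {1, 2, 3, 4, 5, 6, 8, 9, 10, 12, 13, 14, 15, 16, 17}
((A Δ B) ∩ C)^c ∪ B = {1, 2, 3, 4, 5, 6, 7, 8, 9, 10, 12, 13, 14, 15, 16, 17}
(((A Δ B) ∩ C)^c ∪ B)^c = {11}

{11}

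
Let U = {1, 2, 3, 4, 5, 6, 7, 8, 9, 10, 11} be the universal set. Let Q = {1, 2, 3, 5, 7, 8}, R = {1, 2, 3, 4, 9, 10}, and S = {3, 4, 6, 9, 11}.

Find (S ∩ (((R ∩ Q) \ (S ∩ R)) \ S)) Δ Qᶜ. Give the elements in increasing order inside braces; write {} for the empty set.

R ∩ Q = {1, 2, 3}
S ∩ R = {3, 4, 9}
(R ∩ Q) \ (S ∩ R) = {1, 2}
((R ∩ Q) \ (S ∩ R)) \ S = {1, 2}
S ∩ (((R ∩ Q) \ (S ∩ R)) \ S) = {}
Qᶜ = {4, 6, 9, 10, 11}
(S ∩ (((R ∩ Q) \ (S ∩ R)) \ S)) Δ Qᶜ = {4, 6, 9, 10, 11}

{4, 6, 9, 10, 11}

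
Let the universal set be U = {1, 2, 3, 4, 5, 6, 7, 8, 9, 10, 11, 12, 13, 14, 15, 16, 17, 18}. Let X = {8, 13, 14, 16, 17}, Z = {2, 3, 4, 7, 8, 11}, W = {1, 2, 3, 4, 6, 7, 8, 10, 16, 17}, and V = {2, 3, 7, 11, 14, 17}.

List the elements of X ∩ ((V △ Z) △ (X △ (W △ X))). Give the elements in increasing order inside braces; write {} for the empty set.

{14, 16}

V △ Z = {4, 8, 14, 17}
W △ X = {1, 2, 3, 4, 6, 7, 10, 13, 14}
X △ (W △ X) = {1, 2, 3, 4, 6, 7, 8, 10, 16, 17}
(V △ Z) △ (X △ (W △ X)) = {1, 2, 3, 6, 7, 10, 14, 16}
X ∩ ((V △ Z) △ (X △ (W △ X))) = {14, 16}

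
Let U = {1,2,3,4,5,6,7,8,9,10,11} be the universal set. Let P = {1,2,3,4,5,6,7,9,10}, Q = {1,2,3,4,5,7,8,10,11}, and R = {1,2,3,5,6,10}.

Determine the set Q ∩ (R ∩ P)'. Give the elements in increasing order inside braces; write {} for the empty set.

R ∩ P = {1,2,3,5,6,10}
(R ∩ P)' = {4,7,8,9,11}
Q ∩ (R ∩ P)' = {4,7,8,11}

{4,7,8,11}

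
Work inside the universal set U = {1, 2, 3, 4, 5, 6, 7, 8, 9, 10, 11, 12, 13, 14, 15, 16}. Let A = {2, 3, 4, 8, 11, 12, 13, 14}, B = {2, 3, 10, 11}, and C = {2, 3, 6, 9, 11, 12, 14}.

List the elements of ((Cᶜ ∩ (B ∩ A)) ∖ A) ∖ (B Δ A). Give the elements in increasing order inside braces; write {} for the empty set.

{}

Cᶜ = {1, 4, 5, 7, 8, 10, 13, 15, 16}
B ∩ A = {2, 3, 11}
Cᶜ ∩ (B ∩ A) = {}
(Cᶜ ∩ (B ∩ A)) ∖ A = {}
B Δ A = {4, 8, 10, 12, 13, 14}
((Cᶜ ∩ (B ∩ A)) ∖ A) ∖ (B Δ A) = {}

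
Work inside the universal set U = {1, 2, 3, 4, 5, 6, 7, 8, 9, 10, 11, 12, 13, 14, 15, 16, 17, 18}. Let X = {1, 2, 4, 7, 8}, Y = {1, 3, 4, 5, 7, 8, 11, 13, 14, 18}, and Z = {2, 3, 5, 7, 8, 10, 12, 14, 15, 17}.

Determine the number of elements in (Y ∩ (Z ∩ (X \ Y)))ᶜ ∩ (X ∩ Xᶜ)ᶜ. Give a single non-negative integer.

18

X \ Y = {2}
Z ∩ (X \ Y) = {2}
Y ∩ (Z ∩ (X \ Y)) = {}
(Y ∩ (Z ∩ (X \ Y)))ᶜ = {1, 2, 3, 4, 5, 6, 7, 8, 9, 10, 11, 12, 13, 14, 15, 16, 17, 18}
Xᶜ = {3, 5, 6, 9, 10, 11, 12, 13, 14, 15, 16, 17, 18}
X ∩ Xᶜ = {}
(X ∩ Xᶜ)ᶜ = {1, 2, 3, 4, 5, 6, 7, 8, 9, 10, 11, 12, 13, 14, 15, 16, 17, 18}
(Y ∩ (Z ∩ (X \ Y)))ᶜ ∩ (X ∩ Xᶜ)ᶜ = {1, 2, 3, 4, 5, 6, 7, 8, 9, 10, 11, 12, 13, 14, 15, 16, 17, 18}
|(Y ∩ (Z ∩ (X \ Y)))ᶜ ∩ (X ∩ Xᶜ)ᶜ| = 18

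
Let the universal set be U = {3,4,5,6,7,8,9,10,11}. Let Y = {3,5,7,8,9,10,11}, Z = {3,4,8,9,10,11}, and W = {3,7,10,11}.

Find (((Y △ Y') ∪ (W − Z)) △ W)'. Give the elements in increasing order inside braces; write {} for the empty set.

{3,7,10,11}

Y' = {4,6}
Y △ Y' = {3,4,5,6,7,8,9,10,11}
W − Z = {7}
(Y △ Y') ∪ (W − Z) = {3,4,5,6,7,8,9,10,11}
((Y △ Y') ∪ (W − Z)) △ W = {4,5,6,8,9}
(((Y △ Y') ∪ (W − Z)) △ W)' = {3,7,10,11}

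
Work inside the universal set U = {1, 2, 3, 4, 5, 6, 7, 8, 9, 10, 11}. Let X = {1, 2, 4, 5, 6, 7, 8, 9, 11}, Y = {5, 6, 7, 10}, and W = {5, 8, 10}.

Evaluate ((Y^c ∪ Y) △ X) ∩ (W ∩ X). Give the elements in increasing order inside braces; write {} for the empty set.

{}

Y^c = {1, 2, 3, 4, 8, 9, 11}
Y^c ∪ Y = {1, 2, 3, 4, 5, 6, 7, 8, 9, 10, 11}
(Y^c ∪ Y) △ X = {3, 10}
W ∩ X = {5, 8}
((Y^c ∪ Y) △ X) ∩ (W ∩ X) = {}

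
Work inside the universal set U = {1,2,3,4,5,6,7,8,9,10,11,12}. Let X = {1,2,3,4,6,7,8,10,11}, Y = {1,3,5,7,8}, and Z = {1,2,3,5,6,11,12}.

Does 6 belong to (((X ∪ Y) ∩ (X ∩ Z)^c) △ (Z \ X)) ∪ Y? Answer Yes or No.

No

6 ∈ X and 6 ∉ Y, so 6 ∈ X ∪ Y
6 ∈ X and 6 ∈ Z, so 6 ∈ X ∩ Z
6 ∉ (X ∩ Z)^c since 6 ∈ (X ∩ Z)
6 ∈ (X ∪ Y) and 6 ∉ (X ∩ Z)^c, so 6 ∉ (X ∪ Y) ∩ (X ∩ Z)^c
6 ∈ Z and 6 ∈ X, so 6 ∉ Z \ X
6 ∉ ((X ∪ Y) ∩ (X ∩ Z)^c) and 6 ∉ (Z \ X), so 6 ∉ ((X ∪ Y) ∩ (X ∩ Z)^c) △ (Z \ X)
6 ∉ (((X ∪ Y) ∩ (X ∩ Z)^c) △ (Z \ X)) and 6 ∉ Y, so 6 ∉ (((X ∪ Y) ∩ (X ∩ Z)^c) △ (Z \ X)) ∪ Y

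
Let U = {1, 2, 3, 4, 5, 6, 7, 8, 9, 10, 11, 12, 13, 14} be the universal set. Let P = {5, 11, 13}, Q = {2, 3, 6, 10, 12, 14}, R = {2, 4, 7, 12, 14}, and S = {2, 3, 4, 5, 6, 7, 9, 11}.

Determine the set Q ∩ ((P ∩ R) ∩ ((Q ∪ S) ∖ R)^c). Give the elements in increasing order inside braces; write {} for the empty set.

P ∩ R = {}
Q ∪ S = {2, 3, 4, 5, 6, 7, 9, 10, 11, 12, 14}
(Q ∪ S) ∖ R = {3, 5, 6, 9, 10, 11}
((Q ∪ S) ∖ R)^c = {1, 2, 4, 7, 8, 12, 13, 14}
(P ∩ R) ∩ ((Q ∪ S) ∖ R)^c = {}
Q ∩ ((P ∩ R) ∩ ((Q ∪ S) ∖ R)^c) = {}

{}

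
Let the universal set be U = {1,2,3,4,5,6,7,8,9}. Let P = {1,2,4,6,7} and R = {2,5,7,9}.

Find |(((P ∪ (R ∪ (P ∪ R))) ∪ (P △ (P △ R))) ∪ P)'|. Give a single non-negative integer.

P ∪ R = {1,2,4,5,6,7,9}
R ∪ (P ∪ R) = {1,2,4,5,6,7,9}
P ∪ (R ∪ (P ∪ R)) = {1,2,4,5,6,7,9}
P △ R = {1,4,5,6,9}
P △ (P △ R) = {2,5,7,9}
(P ∪ (R ∪ (P ∪ R))) ∪ (P △ (P △ R)) = {1,2,4,5,6,7,9}
((P ∪ (R ∪ (P ∪ R))) ∪ (P △ (P △ R))) ∪ P = {1,2,4,5,6,7,9}
(((P ∪ (R ∪ (P ∪ R))) ∪ (P △ (P △ R))) ∪ P)' = {3,8}
|(((P ∪ (R ∪ (P ∪ R))) ∪ (P △ (P △ R))) ∪ P)'| = 2

2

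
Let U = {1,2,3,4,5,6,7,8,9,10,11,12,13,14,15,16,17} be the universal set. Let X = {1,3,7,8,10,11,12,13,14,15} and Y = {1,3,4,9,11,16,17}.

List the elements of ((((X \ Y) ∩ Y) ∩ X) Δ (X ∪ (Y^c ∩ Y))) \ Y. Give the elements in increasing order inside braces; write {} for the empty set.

X \ Y = {7,8,10,12,13,14,15}
(X \ Y) ∩ Y = {}
((X \ Y) ∩ Y) ∩ X = {}
Y^c = {2,5,6,7,8,10,12,13,14,15}
Y^c ∩ Y = {}
X ∪ (Y^c ∩ Y) = {1,3,7,8,10,11,12,13,14,15}
(((X \ Y) ∩ Y) ∩ X) Δ (X ∪ (Y^c ∩ Y)) = {1,3,7,8,10,11,12,13,14,15}
((((X \ Y) ∩ Y) ∩ X) Δ (X ∪ (Y^c ∩ Y))) \ Y = {7,8,10,12,13,14,15}

{7,8,10,12,13,14,15}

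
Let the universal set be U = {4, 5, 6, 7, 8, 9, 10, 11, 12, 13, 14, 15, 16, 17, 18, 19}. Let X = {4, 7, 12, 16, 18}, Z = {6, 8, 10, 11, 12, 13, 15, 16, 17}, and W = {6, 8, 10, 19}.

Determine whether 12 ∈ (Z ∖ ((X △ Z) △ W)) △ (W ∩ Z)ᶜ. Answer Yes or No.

No

12 ∈ X and 12 ∈ Z, so 12 ∉ X △ Z
12 ∉ (X △ Z) and 12 ∉ W, so 12 ∉ (X △ Z) △ W
12 ∈ Z and 12 ∉ ((X △ Z) △ W), so 12 ∈ Z ∖ ((X △ Z) △ W)
12 ∉ W and 12 ∈ Z, so 12 ∉ W ∩ Z
12 ∈ (W ∩ Z)ᶜ since 12 ∉ (W ∩ Z)
12 ∈ (Z ∖ ((X △ Z) △ W)) and 12 ∈ (W ∩ Z)ᶜ, so 12 ∉ (Z ∖ ((X △ Z) △ W)) △ (W ∩ Z)ᶜ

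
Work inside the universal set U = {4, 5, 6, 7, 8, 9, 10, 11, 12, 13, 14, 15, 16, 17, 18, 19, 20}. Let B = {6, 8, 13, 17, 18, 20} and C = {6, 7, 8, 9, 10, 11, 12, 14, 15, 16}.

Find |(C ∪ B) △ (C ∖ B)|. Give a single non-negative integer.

6

C ∪ B = {6, 7, 8, 9, 10, 11, 12, 13, 14, 15, 16, 17, 18, 20}
C ∖ B = {7, 9, 10, 11, 12, 14, 15, 16}
(C ∪ B) △ (C ∖ B) = {6, 8, 13, 17, 18, 20}
|(C ∪ B) △ (C ∖ B)| = 6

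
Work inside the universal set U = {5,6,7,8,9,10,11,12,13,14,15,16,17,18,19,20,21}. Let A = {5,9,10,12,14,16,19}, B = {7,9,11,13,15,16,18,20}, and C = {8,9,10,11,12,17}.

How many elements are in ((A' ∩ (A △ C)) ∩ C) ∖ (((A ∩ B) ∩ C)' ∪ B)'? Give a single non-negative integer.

3

A' = {6,7,8,11,13,15,17,18,20,21}
A △ C = {5,8,11,14,16,17,19}
A' ∩ (A △ C) = {8,11,17}
(A' ∩ (A △ C)) ∩ C = {8,11,17}
A ∩ B = {9,16}
(A ∩ B) ∩ C = {9}
((A ∩ B) ∩ C)' = {5,6,7,8,10,11,12,13,14,15,16,17,18,19,20,21}
((A ∩ B) ∩ C)' ∪ B = {5,6,7,8,9,10,11,12,13,14,15,16,17,18,19,20,21}
(((A ∩ B) ∩ C)' ∪ B)' = {}
((A' ∩ (A △ C)) ∩ C) ∖ (((A ∩ B) ∩ C)' ∪ B)' = {8,11,17}
|((A' ∩ (A △ C)) ∩ C) ∖ (((A ∩ B) ∩ C)' ∪ B)'| = 3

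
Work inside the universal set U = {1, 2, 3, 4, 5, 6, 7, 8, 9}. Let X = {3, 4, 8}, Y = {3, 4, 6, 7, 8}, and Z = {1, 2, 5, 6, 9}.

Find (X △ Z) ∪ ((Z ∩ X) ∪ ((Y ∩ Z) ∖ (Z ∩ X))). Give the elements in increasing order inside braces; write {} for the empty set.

{1, 2, 3, 4, 5, 6, 8, 9}

X △ Z = {1, 2, 3, 4, 5, 6, 8, 9}
Z ∩ X = {}
Y ∩ Z = {6}
(Y ∩ Z) ∖ (Z ∩ X) = {6}
(Z ∩ X) ∪ ((Y ∩ Z) ∖ (Z ∩ X)) = {6}
(X △ Z) ∪ ((Z ∩ X) ∪ ((Y ∩ Z) ∖ (Z ∩ X))) = {1, 2, 3, 4, 5, 6, 8, 9}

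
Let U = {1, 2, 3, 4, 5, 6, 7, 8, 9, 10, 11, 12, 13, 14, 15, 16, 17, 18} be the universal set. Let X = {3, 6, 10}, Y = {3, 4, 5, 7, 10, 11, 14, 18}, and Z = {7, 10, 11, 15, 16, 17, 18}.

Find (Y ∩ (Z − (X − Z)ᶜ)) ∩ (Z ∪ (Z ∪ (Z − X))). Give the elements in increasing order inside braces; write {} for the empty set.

{}

X − Z = {3, 6}
(X − Z)ᶜ = {1, 2, 4, 5, 7, 8, 9, 10, 11, 12, 13, 14, 15, 16, 17, 18}
Z − (X − Z)ᶜ = {}
Y ∩ (Z − (X − Z)ᶜ) = {}
Z − X = {7, 11, 15, 16, 17, 18}
Z ∪ (Z − X) = {7, 10, 11, 15, 16, 17, 18}
Z ∪ (Z ∪ (Z − X)) = {7, 10, 11, 15, 16, 17, 18}
(Y ∩ (Z − (X − Z)ᶜ)) ∩ (Z ∪ (Z ∪ (Z − X))) = {}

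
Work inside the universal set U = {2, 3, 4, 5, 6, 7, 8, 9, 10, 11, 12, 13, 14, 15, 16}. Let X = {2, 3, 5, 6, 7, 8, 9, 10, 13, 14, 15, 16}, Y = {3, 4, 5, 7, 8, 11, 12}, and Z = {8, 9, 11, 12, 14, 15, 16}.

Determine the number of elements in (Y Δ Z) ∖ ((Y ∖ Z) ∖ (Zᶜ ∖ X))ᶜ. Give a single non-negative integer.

Y Δ Z = {3, 4, 5, 7, 9, 14, 15, 16}
Y ∖ Z = {3, 4, 5, 7}
Zᶜ = {2, 3, 4, 5, 6, 7, 10, 13}
Zᶜ ∖ X = {4}
(Y ∖ Z) ∖ (Zᶜ ∖ X) = {3, 5, 7}
((Y ∖ Z) ∖ (Zᶜ ∖ X))ᶜ = {2, 4, 6, 8, 9, 10, 11, 12, 13, 14, 15, 16}
(Y Δ Z) ∖ ((Y ∖ Z) ∖ (Zᶜ ∖ X))ᶜ = {3, 5, 7}
|(Y Δ Z) ∖ ((Y ∖ Z) ∖ (Zᶜ ∖ X))ᶜ| = 3

3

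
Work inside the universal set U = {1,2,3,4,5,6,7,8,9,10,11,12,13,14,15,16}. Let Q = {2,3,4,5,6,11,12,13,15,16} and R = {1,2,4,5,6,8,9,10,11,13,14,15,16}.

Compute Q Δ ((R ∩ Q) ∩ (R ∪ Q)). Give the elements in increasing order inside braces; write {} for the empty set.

R ∩ Q = {2,4,5,6,11,13,15,16}
R ∪ Q = {1,2,3,4,5,6,8,9,10,11,12,13,14,15,16}
(R ∩ Q) ∩ (R ∪ Q) = {2,4,5,6,11,13,15,16}
Q Δ ((R ∩ Q) ∩ (R ∪ Q)) = {3,12}

{3,12}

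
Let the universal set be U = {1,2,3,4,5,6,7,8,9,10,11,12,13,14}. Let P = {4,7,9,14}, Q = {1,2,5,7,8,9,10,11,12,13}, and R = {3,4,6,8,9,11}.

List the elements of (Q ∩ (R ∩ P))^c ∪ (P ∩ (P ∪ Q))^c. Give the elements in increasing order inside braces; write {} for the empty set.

{1,2,3,4,5,6,7,8,10,11,12,13,14}

R ∩ P = {4,9}
Q ∩ (R ∩ P) = {9}
(Q ∩ (R ∩ P))^c = {1,2,3,4,5,6,7,8,10,11,12,13,14}
P ∪ Q = {1,2,4,5,7,8,9,10,11,12,13,14}
P ∩ (P ∪ Q) = {4,7,9,14}
(P ∩ (P ∪ Q))^c = {1,2,3,5,6,8,10,11,12,13}
(Q ∩ (R ∩ P))^c ∪ (P ∩ (P ∪ Q))^c = {1,2,3,4,5,6,7,8,10,11,12,13,14}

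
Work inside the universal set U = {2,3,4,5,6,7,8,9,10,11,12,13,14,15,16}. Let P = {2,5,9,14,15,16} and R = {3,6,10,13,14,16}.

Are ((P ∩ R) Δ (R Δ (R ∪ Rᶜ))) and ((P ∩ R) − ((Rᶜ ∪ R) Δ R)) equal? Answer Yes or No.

No

P ∩ R = {14,16}
Rᶜ = {2,4,5,7,8,9,11,12,15}
R ∪ Rᶜ = {2,3,4,5,6,7,8,9,10,11,12,13,14,15,16}
R Δ (R ∪ Rᶜ) = {2,4,5,7,8,9,11,12,15}
(P ∩ R) Δ (R Δ (R ∪ Rᶜ)) = {2,4,5,7,8,9,11,12,14,15,16}
Rᶜ ∪ R = {2,3,4,5,6,7,8,9,10,11,12,13,14,15,16}
(Rᶜ ∪ R) Δ R = {2,4,5,7,8,9,11,12,15}
(P ∩ R) − ((Rᶜ ∪ R) Δ R) = {14,16}
2 ∈ (P ∩ R) Δ (R Δ (R ∪ Rᶜ)) but 2 ∉ (P ∩ R) − ((Rᶜ ∪ R) Δ R), so they differ.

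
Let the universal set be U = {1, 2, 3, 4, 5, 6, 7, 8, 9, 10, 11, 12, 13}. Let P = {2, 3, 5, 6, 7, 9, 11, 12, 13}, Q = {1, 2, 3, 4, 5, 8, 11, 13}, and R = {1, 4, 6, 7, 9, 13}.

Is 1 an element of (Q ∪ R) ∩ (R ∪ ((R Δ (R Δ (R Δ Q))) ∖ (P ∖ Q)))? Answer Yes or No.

1 ∈ Q and 1 ∈ R, so 1 ∈ Q ∪ R
1 ∈ R and 1 ∈ Q, so 1 ∉ R Δ Q
1 ∈ R and 1 ∉ (R Δ Q), so 1 ∈ R Δ (R Δ Q)
1 ∈ R and 1 ∈ (R Δ (R Δ Q)), so 1 ∉ R Δ (R Δ (R Δ Q))
1 ∉ P and 1 ∈ Q, so 1 ∉ P ∖ Q
1 ∉ (R Δ (R Δ (R Δ Q))) and 1 ∉ (P ∖ Q), so 1 ∉ (R Δ (R Δ (R Δ Q))) ∖ (P ∖ Q)
1 ∈ R and 1 ∉ ((R Δ (R Δ (R Δ Q))) ∖ (P ∖ Q)), so 1 ∈ R ∪ ((R Δ (R Δ (R Δ Q))) ∖ (P ∖ Q))
1 ∈ (Q ∪ R) and 1 ∈ (R ∪ ((R Δ (R Δ (R Δ Q))) ∖ (P ∖ Q))), so 1 ∈ (Q ∪ R) ∩ (R ∪ ((R Δ (R Δ (R Δ Q))) ∖ (P ∖ Q)))

Yes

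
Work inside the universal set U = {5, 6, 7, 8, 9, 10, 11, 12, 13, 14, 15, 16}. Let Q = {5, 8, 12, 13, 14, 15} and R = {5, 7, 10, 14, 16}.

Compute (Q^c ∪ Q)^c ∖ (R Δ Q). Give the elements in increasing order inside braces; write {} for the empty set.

{}

Q^c = {6, 7, 9, 10, 11, 16}
Q^c ∪ Q = {5, 6, 7, 8, 9, 10, 11, 12, 13, 14, 15, 16}
(Q^c ∪ Q)^c = {}
R Δ Q = {7, 8, 10, 12, 13, 15, 16}
(Q^c ∪ Q)^c ∖ (R Δ Q) = {}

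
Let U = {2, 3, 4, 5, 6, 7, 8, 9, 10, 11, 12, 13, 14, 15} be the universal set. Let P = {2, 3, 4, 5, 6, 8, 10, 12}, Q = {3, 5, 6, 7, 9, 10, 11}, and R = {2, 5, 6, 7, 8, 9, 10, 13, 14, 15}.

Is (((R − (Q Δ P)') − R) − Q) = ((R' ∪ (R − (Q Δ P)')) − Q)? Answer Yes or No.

Q Δ P = {2, 4, 7, 8, 9, 11, 12}
(Q Δ P)' = {3, 5, 6, 10, 13, 14, 15}
R − (Q Δ P)' = {2, 7, 8, 9}
(R − (Q Δ P)') − R = {}
((R − (Q Δ P)') − R) − Q = {}
R' = {3, 4, 11, 12}
R' ∪ (R − (Q Δ P)') = {2, 3, 4, 7, 8, 9, 11, 12}
(R' ∪ (R − (Q Δ P)')) − Q = {2, 4, 8, 12}
2 ∈ (R' ∪ (R − (Q Δ P)')) − Q but 2 ∉ ((R − (Q Δ P)') − R) − Q, so they differ.

No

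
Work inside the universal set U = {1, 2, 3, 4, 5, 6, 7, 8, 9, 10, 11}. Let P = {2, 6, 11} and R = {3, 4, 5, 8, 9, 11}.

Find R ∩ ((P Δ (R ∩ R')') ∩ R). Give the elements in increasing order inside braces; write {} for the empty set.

{3, 4, 5, 8, 9}

R' = {1, 2, 6, 7, 10}
R ∩ R' = {}
(R ∩ R')' = {1, 2, 3, 4, 5, 6, 7, 8, 9, 10, 11}
P Δ (R ∩ R')' = {1, 3, 4, 5, 7, 8, 9, 10}
(P Δ (R ∩ R')') ∩ R = {3, 4, 5, 8, 9}
R ∩ ((P Δ (R ∩ R')') ∩ R) = {3, 4, 5, 8, 9}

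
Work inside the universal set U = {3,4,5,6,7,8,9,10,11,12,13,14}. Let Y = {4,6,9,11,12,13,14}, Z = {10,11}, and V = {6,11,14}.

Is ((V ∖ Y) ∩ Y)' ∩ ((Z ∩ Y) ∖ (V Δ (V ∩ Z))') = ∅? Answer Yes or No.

Yes

V ∖ Y = {}
(V ∖ Y) ∩ Y = {}
((V ∖ Y) ∩ Y)' = {3,4,5,6,7,8,9,10,11,12,13,14}
Z ∩ Y = {11}
V ∩ Z = {11}
V Δ (V ∩ Z) = {6,14}
(V Δ (V ∩ Z))' = {3,4,5,7,8,9,10,11,12,13}
(Z ∩ Y) ∖ (V Δ (V ∩ Z))' = {}
{3,4,5,6,7,8,9,10,11,12,13,14} and {} share no elements.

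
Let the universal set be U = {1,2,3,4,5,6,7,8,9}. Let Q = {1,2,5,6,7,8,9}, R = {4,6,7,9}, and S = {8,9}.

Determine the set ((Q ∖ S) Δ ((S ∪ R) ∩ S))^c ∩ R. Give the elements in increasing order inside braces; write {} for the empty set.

Q ∖ S = {1,2,5,6,7}
S ∪ R = {4,6,7,8,9}
(S ∪ R) ∩ S = {8,9}
(Q ∖ S) Δ ((S ∪ R) ∩ S) = {1,2,5,6,7,8,9}
((Q ∖ S) Δ ((S ∪ R) ∩ S))^c = {3,4}
((Q ∖ S) Δ ((S ∪ R) ∩ S))^c ∩ R = {4}

{4}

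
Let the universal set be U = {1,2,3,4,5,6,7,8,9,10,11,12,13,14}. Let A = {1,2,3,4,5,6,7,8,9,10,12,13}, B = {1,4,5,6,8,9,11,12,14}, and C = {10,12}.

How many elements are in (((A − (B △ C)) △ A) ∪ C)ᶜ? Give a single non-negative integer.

6

B △ C = {1,4,5,6,8,9,10,11,14}
A − (B △ C) = {2,3,7,12,13}
(A − (B △ C)) △ A = {1,4,5,6,8,9,10}
((A − (B △ C)) △ A) ∪ C = {1,4,5,6,8,9,10,12}
(((A − (B △ C)) △ A) ∪ C)ᶜ = {2,3,7,11,13,14}
|(((A − (B △ C)) △ A) ∪ C)ᶜ| = 6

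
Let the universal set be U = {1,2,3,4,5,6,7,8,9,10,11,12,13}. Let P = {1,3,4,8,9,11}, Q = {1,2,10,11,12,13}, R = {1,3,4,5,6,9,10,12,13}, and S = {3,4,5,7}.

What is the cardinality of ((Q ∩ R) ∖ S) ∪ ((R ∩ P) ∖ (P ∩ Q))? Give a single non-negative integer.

7

Q ∩ R = {1,10,12,13}
(Q ∩ R) ∖ S = {1,10,12,13}
R ∩ P = {1,3,4,9}
P ∩ Q = {1,11}
(R ∩ P) ∖ (P ∩ Q) = {3,4,9}
((Q ∩ R) ∖ S) ∪ ((R ∩ P) ∖ (P ∩ Q)) = {1,3,4,9,10,12,13}
|((Q ∩ R) ∖ S) ∪ ((R ∩ P) ∖ (P ∩ Q))| = 7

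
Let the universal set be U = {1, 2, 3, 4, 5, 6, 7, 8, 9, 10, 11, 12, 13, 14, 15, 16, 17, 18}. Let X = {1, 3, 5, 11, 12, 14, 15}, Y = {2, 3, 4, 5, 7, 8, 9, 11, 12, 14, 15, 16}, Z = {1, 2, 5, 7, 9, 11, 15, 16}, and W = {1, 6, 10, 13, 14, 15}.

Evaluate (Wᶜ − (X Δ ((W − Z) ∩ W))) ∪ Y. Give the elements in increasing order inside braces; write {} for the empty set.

Wᶜ = {2, 3, 4, 5, 7, 8, 9, 11, 12, 16, 17, 18}
W − Z = {6, 10, 13, 14}
(W − Z) ∩ W = {6, 10, 13, 14}
X Δ ((W − Z) ∩ W) = {1, 3, 5, 6, 10, 11, 12, 13, 15}
Wᶜ − (X Δ ((W − Z) ∩ W)) = {2, 4, 7, 8, 9, 16, 17, 18}
(Wᶜ − (X Δ ((W − Z) ∩ W))) ∪ Y = {2, 3, 4, 5, 7, 8, 9, 11, 12, 14, 15, 16, 17, 18}

{2, 3, 4, 5, 7, 8, 9, 11, 12, 14, 15, 16, 17, 18}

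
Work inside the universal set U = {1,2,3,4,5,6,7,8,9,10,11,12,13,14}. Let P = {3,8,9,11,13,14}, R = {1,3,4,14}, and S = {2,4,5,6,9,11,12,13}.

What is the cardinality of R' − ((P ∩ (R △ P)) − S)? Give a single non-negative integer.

R' = {2,5,6,7,8,9,10,11,12,13}
R △ P = {1,4,8,9,11,13}
P ∩ (R △ P) = {8,9,11,13}
(P ∩ (R △ P)) − S = {8}
R' − ((P ∩ (R △ P)) − S) = {2,5,6,7,9,10,11,12,13}
|R' − ((P ∩ (R △ P)) − S)| = 9

9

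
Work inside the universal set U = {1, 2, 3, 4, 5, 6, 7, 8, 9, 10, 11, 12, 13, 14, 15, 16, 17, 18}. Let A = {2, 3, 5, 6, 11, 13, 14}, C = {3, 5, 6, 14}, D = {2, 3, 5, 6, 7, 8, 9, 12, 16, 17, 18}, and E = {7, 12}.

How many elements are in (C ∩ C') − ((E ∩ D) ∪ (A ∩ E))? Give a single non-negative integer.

C' = {1, 2, 4, 7, 8, 9, 10, 11, 12, 13, 15, 16, 17, 18}
C ∩ C' = {}
E ∩ D = {7, 12}
A ∩ E = {}
(E ∩ D) ∪ (A ∩ E) = {7, 12}
(C ∩ C') − ((E ∩ D) ∪ (A ∩ E)) = {}
|(C ∩ C') − ((E ∩ D) ∪ (A ∩ E))| = 0

0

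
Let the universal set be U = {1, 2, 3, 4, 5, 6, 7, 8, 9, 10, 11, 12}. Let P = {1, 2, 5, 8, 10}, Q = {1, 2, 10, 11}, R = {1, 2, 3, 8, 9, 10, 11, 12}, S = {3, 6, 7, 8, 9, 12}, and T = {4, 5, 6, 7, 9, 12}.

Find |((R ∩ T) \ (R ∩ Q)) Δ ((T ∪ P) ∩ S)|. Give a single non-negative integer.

R ∩ T = {9, 12}
R ∩ Q = {1, 2, 10, 11}
(R ∩ T) \ (R ∩ Q) = {9, 12}
T ∪ P = {1, 2, 4, 5, 6, 7, 8, 9, 10, 12}
(T ∪ P) ∩ S = {6, 7, 8, 9, 12}
((R ∩ T) \ (R ∩ Q)) Δ ((T ∪ P) ∩ S) = {6, 7, 8}
|((R ∩ T) \ (R ∩ Q)) Δ ((T ∪ P) ∩ S)| = 3

3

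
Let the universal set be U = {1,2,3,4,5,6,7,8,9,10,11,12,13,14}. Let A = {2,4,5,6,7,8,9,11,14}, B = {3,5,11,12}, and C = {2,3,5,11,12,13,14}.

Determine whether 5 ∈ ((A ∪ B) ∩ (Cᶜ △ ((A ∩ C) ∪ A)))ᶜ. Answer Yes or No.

No

5 ∈ A and 5 ∈ B, so 5 ∈ A ∪ B
5 ∈ C, so 5 ∉ Cᶜ
5 ∈ A and 5 ∈ C, so 5 ∈ A ∩ C
5 ∈ (A ∩ C) and 5 ∈ A, so 5 ∈ (A ∩ C) ∪ A
5 ∉ Cᶜ and 5 ∈ ((A ∩ C) ∪ A), so 5 ∈ Cᶜ △ ((A ∩ C) ∪ A)
5 ∈ (A ∪ B) and 5 ∈ (Cᶜ △ ((A ∩ C) ∪ A)), so 5 ∈ (A ∪ B) ∩ (Cᶜ △ ((A ∩ C) ∪ A))
5 ∉ ((A ∪ B) ∩ (Cᶜ △ ((A ∩ C) ∪ A)))ᶜ since 5 ∈ ((A ∪ B) ∩ (Cᶜ △ ((A ∩ C) ∪ A)))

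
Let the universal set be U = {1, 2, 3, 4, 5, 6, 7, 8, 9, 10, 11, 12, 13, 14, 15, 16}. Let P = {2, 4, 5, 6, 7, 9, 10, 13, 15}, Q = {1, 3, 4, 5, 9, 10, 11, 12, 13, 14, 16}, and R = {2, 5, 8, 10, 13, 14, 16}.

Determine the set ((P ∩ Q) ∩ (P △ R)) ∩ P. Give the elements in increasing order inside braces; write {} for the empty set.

P ∩ Q = {4, 5, 9, 10, 13}
P △ R = {4, 6, 7, 8, 9, 14, 15, 16}
(P ∩ Q) ∩ (P △ R) = {4, 9}
((P ∩ Q) ∩ (P △ R)) ∩ P = {4, 9}

{4, 9}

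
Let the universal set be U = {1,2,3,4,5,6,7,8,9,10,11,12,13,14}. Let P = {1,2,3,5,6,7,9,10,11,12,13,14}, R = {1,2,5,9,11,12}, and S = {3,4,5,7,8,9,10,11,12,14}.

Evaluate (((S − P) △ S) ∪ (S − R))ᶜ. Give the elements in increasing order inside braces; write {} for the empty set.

{1,2,6,13}

S − P = {4,8}
(S − P) △ S = {3,5,7,9,10,11,12,14}
S − R = {3,4,7,8,10,14}
((S − P) △ S) ∪ (S − R) = {3,4,5,7,8,9,10,11,12,14}
(((S − P) △ S) ∪ (S − R))ᶜ = {1,2,6,13}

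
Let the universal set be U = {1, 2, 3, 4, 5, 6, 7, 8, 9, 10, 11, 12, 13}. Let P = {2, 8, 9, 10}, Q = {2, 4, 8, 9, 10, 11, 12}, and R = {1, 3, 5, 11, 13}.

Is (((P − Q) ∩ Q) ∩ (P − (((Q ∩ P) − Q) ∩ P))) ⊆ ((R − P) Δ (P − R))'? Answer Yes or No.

Yes

P − Q = {}
(P − Q) ∩ Q = {}
Q ∩ P = {2, 8, 9, 10}
(Q ∩ P) − Q = {}
((Q ∩ P) − Q) ∩ P = {}
P − (((Q ∩ P) − Q) ∩ P) = {2, 8, 9, 10}
((P − Q) ∩ Q) ∩ (P − (((Q ∩ P) − Q) ∩ P)) = {}
R − P = {1, 3, 5, 11, 13}
P − R = {2, 8, 9, 10}
(R − P) Δ (P − R) = {1, 2, 3, 5, 8, 9, 10, 11, 13}
((R − P) Δ (P − R))' = {4, 6, 7, 12}
Every element of {} is in {4, 6, 7, 12}, so ((P − Q) ∩ Q) ∩ (P − (((Q ∩ P) − Q) ∩ P)) ⊆ ((R − P) Δ (P − R))'.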